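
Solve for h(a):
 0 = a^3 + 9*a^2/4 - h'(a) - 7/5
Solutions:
 h(a) = C1 + a^4/4 + 3*a^3/4 - 7*a/5


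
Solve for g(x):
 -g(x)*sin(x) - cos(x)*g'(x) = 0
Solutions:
 g(x) = C1*cos(x)


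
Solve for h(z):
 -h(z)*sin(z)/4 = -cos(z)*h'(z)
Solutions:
 h(z) = C1/cos(z)^(1/4)


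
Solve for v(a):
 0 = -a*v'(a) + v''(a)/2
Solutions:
 v(a) = C1 + C2*erfi(a)


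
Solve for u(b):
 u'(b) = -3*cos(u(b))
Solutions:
 u(b) = pi - asin((C1 + exp(6*b))/(C1 - exp(6*b)))
 u(b) = asin((C1 + exp(6*b))/(C1 - exp(6*b)))


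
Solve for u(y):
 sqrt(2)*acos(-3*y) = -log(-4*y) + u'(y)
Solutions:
 u(y) = C1 + y*log(-y) - y + 2*y*log(2) + sqrt(2)*(y*acos(-3*y) + sqrt(1 - 9*y^2)/3)


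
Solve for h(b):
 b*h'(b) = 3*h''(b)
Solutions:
 h(b) = C1 + C2*erfi(sqrt(6)*b/6)


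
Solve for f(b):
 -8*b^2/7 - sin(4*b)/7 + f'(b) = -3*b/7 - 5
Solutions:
 f(b) = C1 + 8*b^3/21 - 3*b^2/14 - 5*b - cos(4*b)/28


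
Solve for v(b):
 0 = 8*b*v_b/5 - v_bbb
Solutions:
 v(b) = C1 + Integral(C2*airyai(2*5^(2/3)*b/5) + C3*airybi(2*5^(2/3)*b/5), b)


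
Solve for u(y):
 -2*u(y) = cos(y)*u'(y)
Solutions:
 u(y) = C1*(sin(y) - 1)/(sin(y) + 1)


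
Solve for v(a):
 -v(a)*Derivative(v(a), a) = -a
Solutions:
 v(a) = -sqrt(C1 + a^2)
 v(a) = sqrt(C1 + a^2)


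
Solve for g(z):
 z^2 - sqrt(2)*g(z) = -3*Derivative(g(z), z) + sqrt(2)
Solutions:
 g(z) = C1*exp(sqrt(2)*z/3) + sqrt(2)*z^2/2 + 3*z - 1 + 9*sqrt(2)/2


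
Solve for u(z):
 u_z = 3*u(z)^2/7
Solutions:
 u(z) = -7/(C1 + 3*z)


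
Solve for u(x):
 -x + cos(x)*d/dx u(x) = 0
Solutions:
 u(x) = C1 + Integral(x/cos(x), x)


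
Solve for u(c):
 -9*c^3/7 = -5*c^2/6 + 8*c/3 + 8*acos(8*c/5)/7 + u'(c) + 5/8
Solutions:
 u(c) = C1 - 9*c^4/28 + 5*c^3/18 - 4*c^2/3 - 8*c*acos(8*c/5)/7 - 5*c/8 + sqrt(25 - 64*c^2)/7


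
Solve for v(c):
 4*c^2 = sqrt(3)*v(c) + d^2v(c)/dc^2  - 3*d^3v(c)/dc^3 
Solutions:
 v(c) = C1*exp(c*(-2^(2/3)*(2 + 243*sqrt(3) + sqrt(-4 + (2 + 243*sqrt(3))^2))^(1/3) - 2*2^(1/3)/(2 + 243*sqrt(3) + sqrt(-4 + (2 + 243*sqrt(3))^2))^(1/3) + 4)/36)*sin(2^(1/3)*sqrt(3)*c*(-2^(1/3)*(2 + 243*sqrt(3) + sqrt(-4 + (2 + 243*sqrt(3))^2))^(1/3) + 2/(2 + 243*sqrt(3) + sqrt(-4 + (2 + 243*sqrt(3))^2))^(1/3))/36) + C2*exp(c*(-2^(2/3)*(2 + 243*sqrt(3) + sqrt(-4 + (2 + 243*sqrt(3))^2))^(1/3) - 2*2^(1/3)/(2 + 243*sqrt(3) + sqrt(-4 + (2 + 243*sqrt(3))^2))^(1/3) + 4)/36)*cos(2^(1/3)*sqrt(3)*c*(-2^(1/3)*(2 + 243*sqrt(3) + sqrt(-4 + (2 + 243*sqrt(3))^2))^(1/3) + 2/(2 + 243*sqrt(3) + sqrt(-4 + (2 + 243*sqrt(3))^2))^(1/3))/36) + C3*exp(c*(2*2^(1/3)/(2 + 243*sqrt(3) + sqrt(-4 + (2 + 243*sqrt(3))^2))^(1/3) + 2 + 2^(2/3)*(2 + 243*sqrt(3) + sqrt(-4 + (2 + 243*sqrt(3))^2))^(1/3))/18) + 4*sqrt(3)*c^2/3 - 8/3


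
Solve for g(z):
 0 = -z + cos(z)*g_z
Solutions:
 g(z) = C1 + Integral(z/cos(z), z)


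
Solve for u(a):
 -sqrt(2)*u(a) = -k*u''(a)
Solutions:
 u(a) = C1*exp(-2^(1/4)*a*sqrt(1/k)) + C2*exp(2^(1/4)*a*sqrt(1/k))


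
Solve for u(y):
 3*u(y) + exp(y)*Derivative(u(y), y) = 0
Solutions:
 u(y) = C1*exp(3*exp(-y))


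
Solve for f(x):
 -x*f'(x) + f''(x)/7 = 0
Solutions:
 f(x) = C1 + C2*erfi(sqrt(14)*x/2)


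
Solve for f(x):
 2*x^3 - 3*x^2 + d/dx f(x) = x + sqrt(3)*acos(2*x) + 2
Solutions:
 f(x) = C1 - x^4/2 + x^3 + x^2/2 + 2*x + sqrt(3)*(x*acos(2*x) - sqrt(1 - 4*x^2)/2)


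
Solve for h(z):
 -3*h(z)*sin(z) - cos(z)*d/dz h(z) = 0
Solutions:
 h(z) = C1*cos(z)^3


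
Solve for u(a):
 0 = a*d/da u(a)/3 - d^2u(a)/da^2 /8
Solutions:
 u(a) = C1 + C2*erfi(2*sqrt(3)*a/3)


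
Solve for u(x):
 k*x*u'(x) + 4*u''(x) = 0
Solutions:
 u(x) = Piecewise((-sqrt(2)*sqrt(pi)*C1*erf(sqrt(2)*sqrt(k)*x/4)/sqrt(k) - C2, (k > 0) | (k < 0)), (-C1*x - C2, True))


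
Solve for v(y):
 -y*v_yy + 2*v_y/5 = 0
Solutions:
 v(y) = C1 + C2*y^(7/5)


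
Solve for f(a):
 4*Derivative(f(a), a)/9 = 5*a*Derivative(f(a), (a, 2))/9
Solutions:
 f(a) = C1 + C2*a^(9/5)


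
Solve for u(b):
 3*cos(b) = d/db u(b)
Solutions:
 u(b) = C1 + 3*sin(b)


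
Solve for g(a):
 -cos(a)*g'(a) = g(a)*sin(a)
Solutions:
 g(a) = C1*cos(a)


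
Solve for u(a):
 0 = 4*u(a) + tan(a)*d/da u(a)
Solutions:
 u(a) = C1/sin(a)^4


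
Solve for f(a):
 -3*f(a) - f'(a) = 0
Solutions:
 f(a) = C1*exp(-3*a)


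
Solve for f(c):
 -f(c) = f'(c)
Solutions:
 f(c) = C1*exp(-c)


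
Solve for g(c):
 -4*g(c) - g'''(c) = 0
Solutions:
 g(c) = C3*exp(-2^(2/3)*c) + (C1*sin(2^(2/3)*sqrt(3)*c/2) + C2*cos(2^(2/3)*sqrt(3)*c/2))*exp(2^(2/3)*c/2)


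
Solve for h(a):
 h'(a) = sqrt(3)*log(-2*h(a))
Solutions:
 -sqrt(3)*Integral(1/(log(-_y) + log(2)), (_y, h(a)))/3 = C1 - a


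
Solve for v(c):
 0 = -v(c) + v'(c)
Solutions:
 v(c) = C1*exp(c)


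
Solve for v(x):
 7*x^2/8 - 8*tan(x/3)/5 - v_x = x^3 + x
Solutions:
 v(x) = C1 - x^4/4 + 7*x^3/24 - x^2/2 + 24*log(cos(x/3))/5


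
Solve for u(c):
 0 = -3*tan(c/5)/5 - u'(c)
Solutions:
 u(c) = C1 + 3*log(cos(c/5))


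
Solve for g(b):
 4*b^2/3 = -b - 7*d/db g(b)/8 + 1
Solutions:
 g(b) = C1 - 32*b^3/63 - 4*b^2/7 + 8*b/7


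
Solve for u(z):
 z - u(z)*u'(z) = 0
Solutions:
 u(z) = -sqrt(C1 + z^2)
 u(z) = sqrt(C1 + z^2)


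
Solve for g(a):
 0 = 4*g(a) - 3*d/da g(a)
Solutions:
 g(a) = C1*exp(4*a/3)


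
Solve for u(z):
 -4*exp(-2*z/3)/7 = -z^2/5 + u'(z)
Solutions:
 u(z) = C1 + z^3/15 + 6*exp(-2*z/3)/7


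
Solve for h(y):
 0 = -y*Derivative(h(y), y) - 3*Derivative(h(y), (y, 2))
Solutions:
 h(y) = C1 + C2*erf(sqrt(6)*y/6)


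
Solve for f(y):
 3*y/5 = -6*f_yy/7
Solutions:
 f(y) = C1 + C2*y - 7*y^3/60


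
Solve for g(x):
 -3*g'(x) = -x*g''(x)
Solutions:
 g(x) = C1 + C2*x^4


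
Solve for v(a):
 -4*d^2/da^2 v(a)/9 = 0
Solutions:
 v(a) = C1 + C2*a


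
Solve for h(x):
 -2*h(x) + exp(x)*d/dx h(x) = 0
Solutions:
 h(x) = C1*exp(-2*exp(-x))


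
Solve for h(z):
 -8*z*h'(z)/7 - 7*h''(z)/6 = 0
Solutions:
 h(z) = C1 + C2*erf(2*sqrt(6)*z/7)


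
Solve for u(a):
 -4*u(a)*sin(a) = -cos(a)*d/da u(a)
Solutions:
 u(a) = C1/cos(a)^4


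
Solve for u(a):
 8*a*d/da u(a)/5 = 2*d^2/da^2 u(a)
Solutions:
 u(a) = C1 + C2*erfi(sqrt(10)*a/5)


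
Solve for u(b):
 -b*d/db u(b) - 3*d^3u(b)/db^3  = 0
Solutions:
 u(b) = C1 + Integral(C2*airyai(-3^(2/3)*b/3) + C3*airybi(-3^(2/3)*b/3), b)


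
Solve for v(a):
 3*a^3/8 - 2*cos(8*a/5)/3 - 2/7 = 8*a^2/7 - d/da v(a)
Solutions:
 v(a) = C1 - 3*a^4/32 + 8*a^3/21 + 2*a/7 + 5*sin(8*a/5)/12


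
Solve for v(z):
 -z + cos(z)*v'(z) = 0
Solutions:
 v(z) = C1 + Integral(z/cos(z), z)


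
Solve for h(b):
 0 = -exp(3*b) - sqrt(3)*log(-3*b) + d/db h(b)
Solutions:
 h(b) = C1 + sqrt(3)*b*log(-b) + sqrt(3)*b*(-1 + log(3)) + exp(3*b)/3


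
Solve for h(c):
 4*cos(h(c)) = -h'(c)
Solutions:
 h(c) = pi - asin((C1 + exp(8*c))/(C1 - exp(8*c)))
 h(c) = asin((C1 + exp(8*c))/(C1 - exp(8*c)))


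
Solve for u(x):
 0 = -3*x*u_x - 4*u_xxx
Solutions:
 u(x) = C1 + Integral(C2*airyai(-6^(1/3)*x/2) + C3*airybi(-6^(1/3)*x/2), x)


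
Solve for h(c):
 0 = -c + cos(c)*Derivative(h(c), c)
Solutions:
 h(c) = C1 + Integral(c/cos(c), c)


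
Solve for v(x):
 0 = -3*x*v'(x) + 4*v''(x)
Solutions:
 v(x) = C1 + C2*erfi(sqrt(6)*x/4)


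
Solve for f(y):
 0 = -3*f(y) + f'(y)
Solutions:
 f(y) = C1*exp(3*y)


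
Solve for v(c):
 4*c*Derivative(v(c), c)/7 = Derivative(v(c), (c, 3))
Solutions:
 v(c) = C1 + Integral(C2*airyai(14^(2/3)*c/7) + C3*airybi(14^(2/3)*c/7), c)


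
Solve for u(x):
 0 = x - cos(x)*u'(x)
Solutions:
 u(x) = C1 + Integral(x/cos(x), x)


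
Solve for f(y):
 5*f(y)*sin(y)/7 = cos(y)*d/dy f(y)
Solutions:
 f(y) = C1/cos(y)^(5/7)


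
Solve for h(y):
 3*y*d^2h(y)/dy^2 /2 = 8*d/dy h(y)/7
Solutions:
 h(y) = C1 + C2*y^(37/21)


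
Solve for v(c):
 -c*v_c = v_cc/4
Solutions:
 v(c) = C1 + C2*erf(sqrt(2)*c)


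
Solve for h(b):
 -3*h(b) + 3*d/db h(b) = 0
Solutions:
 h(b) = C1*exp(b)


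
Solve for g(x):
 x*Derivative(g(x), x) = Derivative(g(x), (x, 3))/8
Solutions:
 g(x) = C1 + Integral(C2*airyai(2*x) + C3*airybi(2*x), x)


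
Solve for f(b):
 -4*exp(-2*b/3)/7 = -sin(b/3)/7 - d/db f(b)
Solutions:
 f(b) = C1 + 3*cos(b/3)/7 - 6*exp(-2*b/3)/7


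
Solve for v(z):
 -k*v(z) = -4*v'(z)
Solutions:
 v(z) = C1*exp(k*z/4)


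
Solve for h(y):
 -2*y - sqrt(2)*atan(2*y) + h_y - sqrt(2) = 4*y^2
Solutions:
 h(y) = C1 + 4*y^3/3 + y^2 + sqrt(2)*y + sqrt(2)*(y*atan(2*y) - log(4*y^2 + 1)/4)


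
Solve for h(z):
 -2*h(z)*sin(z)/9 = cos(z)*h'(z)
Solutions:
 h(z) = C1*cos(z)^(2/9)


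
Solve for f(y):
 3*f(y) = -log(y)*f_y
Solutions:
 f(y) = C1*exp(-3*li(y))


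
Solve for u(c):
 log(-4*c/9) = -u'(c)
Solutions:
 u(c) = C1 - c*log(-c) + c*(-2*log(2) + 1 + 2*log(3))


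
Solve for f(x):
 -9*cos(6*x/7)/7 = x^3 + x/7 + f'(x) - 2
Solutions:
 f(x) = C1 - x^4/4 - x^2/14 + 2*x - 3*sin(6*x/7)/2


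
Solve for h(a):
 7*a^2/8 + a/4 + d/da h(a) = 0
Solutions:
 h(a) = C1 - 7*a^3/24 - a^2/8


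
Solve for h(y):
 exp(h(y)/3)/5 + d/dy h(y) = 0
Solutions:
 h(y) = 3*log(1/(C1 + y)) + 3*log(15)


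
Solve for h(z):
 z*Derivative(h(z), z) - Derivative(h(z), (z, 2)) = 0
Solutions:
 h(z) = C1 + C2*erfi(sqrt(2)*z/2)


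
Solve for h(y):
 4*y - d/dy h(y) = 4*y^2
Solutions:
 h(y) = C1 - 4*y^3/3 + 2*y^2


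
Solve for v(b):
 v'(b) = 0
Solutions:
 v(b) = C1


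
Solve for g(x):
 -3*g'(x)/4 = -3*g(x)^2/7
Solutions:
 g(x) = -7/(C1 + 4*x)


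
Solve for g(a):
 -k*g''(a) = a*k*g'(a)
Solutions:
 g(a) = C1 + C2*erf(sqrt(2)*a/2)


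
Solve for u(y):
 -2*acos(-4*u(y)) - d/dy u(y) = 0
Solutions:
 Integral(1/acos(-4*_y), (_y, u(y))) = C1 - 2*y


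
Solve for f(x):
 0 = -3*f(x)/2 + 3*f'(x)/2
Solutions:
 f(x) = C1*exp(x)


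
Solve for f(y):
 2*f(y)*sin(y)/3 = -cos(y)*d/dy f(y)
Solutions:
 f(y) = C1*cos(y)^(2/3)


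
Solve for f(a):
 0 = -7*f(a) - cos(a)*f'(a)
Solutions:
 f(a) = C1*sqrt(sin(a) - 1)*(sin(a)^3 - 3*sin(a)^2 + 3*sin(a) - 1)/(sqrt(sin(a) + 1)*(sin(a)^3 + 3*sin(a)^2 + 3*sin(a) + 1))


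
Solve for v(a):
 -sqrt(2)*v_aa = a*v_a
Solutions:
 v(a) = C1 + C2*erf(2^(1/4)*a/2)


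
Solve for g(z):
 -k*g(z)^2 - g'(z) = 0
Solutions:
 g(z) = 1/(C1 + k*z)


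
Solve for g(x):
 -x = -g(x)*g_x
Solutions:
 g(x) = -sqrt(C1 + x^2)
 g(x) = sqrt(C1 + x^2)


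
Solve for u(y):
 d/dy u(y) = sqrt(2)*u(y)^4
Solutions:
 u(y) = (-1/(C1 + 3*sqrt(2)*y))^(1/3)
 u(y) = (-1/(C1 + sqrt(2)*y))^(1/3)*(-3^(2/3) - 3*3^(1/6)*I)/6
 u(y) = (-1/(C1 + sqrt(2)*y))^(1/3)*(-3^(2/3) + 3*3^(1/6)*I)/6


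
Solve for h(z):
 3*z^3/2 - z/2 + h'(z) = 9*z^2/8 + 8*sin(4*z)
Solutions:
 h(z) = C1 - 3*z^4/8 + 3*z^3/8 + z^2/4 - 2*cos(4*z)


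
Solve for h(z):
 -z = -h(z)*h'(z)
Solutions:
 h(z) = -sqrt(C1 + z^2)
 h(z) = sqrt(C1 + z^2)


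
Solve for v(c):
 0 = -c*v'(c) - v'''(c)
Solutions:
 v(c) = C1 + Integral(C2*airyai(-c) + C3*airybi(-c), c)


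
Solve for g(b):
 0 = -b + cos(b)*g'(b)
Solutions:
 g(b) = C1 + Integral(b/cos(b), b)


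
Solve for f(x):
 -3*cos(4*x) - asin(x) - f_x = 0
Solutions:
 f(x) = C1 - x*asin(x) - sqrt(1 - x^2) - 3*sin(4*x)/4


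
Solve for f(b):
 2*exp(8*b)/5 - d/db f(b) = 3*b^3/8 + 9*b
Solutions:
 f(b) = C1 - 3*b^4/32 - 9*b^2/2 + exp(8*b)/20


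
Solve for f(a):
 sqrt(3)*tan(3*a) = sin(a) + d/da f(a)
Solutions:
 f(a) = C1 - sqrt(3)*log(cos(3*a))/3 + cos(a)


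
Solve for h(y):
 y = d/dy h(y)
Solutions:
 h(y) = C1 + y^2/2


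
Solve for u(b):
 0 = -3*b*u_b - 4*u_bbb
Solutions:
 u(b) = C1 + Integral(C2*airyai(-6^(1/3)*b/2) + C3*airybi(-6^(1/3)*b/2), b)


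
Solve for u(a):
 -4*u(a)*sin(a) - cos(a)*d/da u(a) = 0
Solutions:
 u(a) = C1*cos(a)^4


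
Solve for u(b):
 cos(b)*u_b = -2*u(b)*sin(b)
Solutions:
 u(b) = C1*cos(b)^2


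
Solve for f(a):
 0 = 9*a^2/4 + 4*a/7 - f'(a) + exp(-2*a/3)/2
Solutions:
 f(a) = C1 + 3*a^3/4 + 2*a^2/7 - 3*exp(-2*a/3)/4


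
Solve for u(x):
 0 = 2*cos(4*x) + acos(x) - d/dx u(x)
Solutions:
 u(x) = C1 + x*acos(x) - sqrt(1 - x^2) + sin(4*x)/2


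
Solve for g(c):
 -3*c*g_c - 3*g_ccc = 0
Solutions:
 g(c) = C1 + Integral(C2*airyai(-c) + C3*airybi(-c), c)


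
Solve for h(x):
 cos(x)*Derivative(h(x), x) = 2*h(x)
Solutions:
 h(x) = C1*(sin(x) + 1)/(sin(x) - 1)


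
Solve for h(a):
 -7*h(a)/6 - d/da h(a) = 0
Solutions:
 h(a) = C1*exp(-7*a/6)


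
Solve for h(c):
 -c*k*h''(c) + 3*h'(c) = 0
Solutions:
 h(c) = C1 + c^(((re(k) + 3)*re(k) + im(k)^2)/(re(k)^2 + im(k)^2))*(C2*sin(3*log(c)*Abs(im(k))/(re(k)^2 + im(k)^2)) + C3*cos(3*log(c)*im(k)/(re(k)^2 + im(k)^2)))


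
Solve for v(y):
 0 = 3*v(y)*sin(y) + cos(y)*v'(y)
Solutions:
 v(y) = C1*cos(y)^3


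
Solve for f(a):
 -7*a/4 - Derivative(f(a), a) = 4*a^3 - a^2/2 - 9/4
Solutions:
 f(a) = C1 - a^4 + a^3/6 - 7*a^2/8 + 9*a/4


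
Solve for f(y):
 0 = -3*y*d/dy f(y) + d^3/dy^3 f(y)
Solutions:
 f(y) = C1 + Integral(C2*airyai(3^(1/3)*y) + C3*airybi(3^(1/3)*y), y)


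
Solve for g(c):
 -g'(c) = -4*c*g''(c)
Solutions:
 g(c) = C1 + C2*c^(5/4)


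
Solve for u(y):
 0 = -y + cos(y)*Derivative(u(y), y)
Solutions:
 u(y) = C1 + Integral(y/cos(y), y)


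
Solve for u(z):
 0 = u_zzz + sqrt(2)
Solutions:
 u(z) = C1 + C2*z + C3*z^2 - sqrt(2)*z^3/6


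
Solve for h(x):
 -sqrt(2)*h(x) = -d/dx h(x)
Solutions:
 h(x) = C1*exp(sqrt(2)*x)


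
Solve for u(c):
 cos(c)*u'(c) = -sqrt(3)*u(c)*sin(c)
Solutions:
 u(c) = C1*cos(c)^(sqrt(3))


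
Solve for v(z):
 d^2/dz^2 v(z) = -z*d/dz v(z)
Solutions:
 v(z) = C1 + C2*erf(sqrt(2)*z/2)


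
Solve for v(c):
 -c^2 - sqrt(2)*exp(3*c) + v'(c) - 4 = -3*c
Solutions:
 v(c) = C1 + c^3/3 - 3*c^2/2 + 4*c + sqrt(2)*exp(3*c)/3


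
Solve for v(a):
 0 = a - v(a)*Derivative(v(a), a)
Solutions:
 v(a) = -sqrt(C1 + a^2)
 v(a) = sqrt(C1 + a^2)


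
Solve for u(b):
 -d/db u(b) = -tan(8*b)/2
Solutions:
 u(b) = C1 - log(cos(8*b))/16


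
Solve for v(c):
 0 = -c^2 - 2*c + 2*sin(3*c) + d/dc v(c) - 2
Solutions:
 v(c) = C1 + c^3/3 + c^2 + 2*c + 2*cos(3*c)/3


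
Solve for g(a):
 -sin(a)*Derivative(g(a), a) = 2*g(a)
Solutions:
 g(a) = C1*(cos(a) + 1)/(cos(a) - 1)


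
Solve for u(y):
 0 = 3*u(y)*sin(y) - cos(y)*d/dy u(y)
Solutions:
 u(y) = C1/cos(y)^3


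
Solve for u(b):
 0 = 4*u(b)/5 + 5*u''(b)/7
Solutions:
 u(b) = C1*sin(2*sqrt(7)*b/5) + C2*cos(2*sqrt(7)*b/5)


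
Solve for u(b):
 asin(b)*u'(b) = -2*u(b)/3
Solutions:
 u(b) = C1*exp(-2*Integral(1/asin(b), b)/3)


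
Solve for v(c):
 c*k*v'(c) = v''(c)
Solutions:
 v(c) = Piecewise((-sqrt(2)*sqrt(pi)*C1*erf(sqrt(2)*c*sqrt(-k)/2)/(2*sqrt(-k)) - C2, (k > 0) | (k < 0)), (-C1*c - C2, True))


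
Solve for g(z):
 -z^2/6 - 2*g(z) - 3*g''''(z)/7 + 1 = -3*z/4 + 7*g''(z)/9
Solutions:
 g(z) = -z^2/12 + 3*z/8 + (C1*sin(14^(1/4)*3^(3/4)*z*cos(atan(sqrt(11207)/49)/2)/3) + C2*cos(14^(1/4)*3^(3/4)*z*cos(atan(sqrt(11207)/49)/2)/3))*exp(-14^(1/4)*3^(3/4)*z*sin(atan(sqrt(11207)/49)/2)/3) + (C3*sin(14^(1/4)*3^(3/4)*z*cos(atan(sqrt(11207)/49)/2)/3) + C4*cos(14^(1/4)*3^(3/4)*z*cos(atan(sqrt(11207)/49)/2)/3))*exp(14^(1/4)*3^(3/4)*z*sin(atan(sqrt(11207)/49)/2)/3) + 61/108


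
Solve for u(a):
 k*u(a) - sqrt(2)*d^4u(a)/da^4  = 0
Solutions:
 u(a) = C1*exp(-2^(7/8)*a*k^(1/4)/2) + C2*exp(2^(7/8)*a*k^(1/4)/2) + C3*exp(-2^(7/8)*I*a*k^(1/4)/2) + C4*exp(2^(7/8)*I*a*k^(1/4)/2)


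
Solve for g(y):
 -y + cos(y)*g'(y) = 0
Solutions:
 g(y) = C1 + Integral(y/cos(y), y)


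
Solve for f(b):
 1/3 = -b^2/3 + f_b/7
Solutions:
 f(b) = C1 + 7*b^3/9 + 7*b/3


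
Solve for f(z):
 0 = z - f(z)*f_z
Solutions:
 f(z) = -sqrt(C1 + z^2)
 f(z) = sqrt(C1 + z^2)


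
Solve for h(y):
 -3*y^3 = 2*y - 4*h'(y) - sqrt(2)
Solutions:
 h(y) = C1 + 3*y^4/16 + y^2/4 - sqrt(2)*y/4


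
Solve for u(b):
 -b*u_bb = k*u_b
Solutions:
 u(b) = C1 + b^(1 - re(k))*(C2*sin(log(b)*Abs(im(k))) + C3*cos(log(b)*im(k)))


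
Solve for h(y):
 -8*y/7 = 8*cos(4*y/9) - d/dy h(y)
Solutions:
 h(y) = C1 + 4*y^2/7 + 18*sin(4*y/9)


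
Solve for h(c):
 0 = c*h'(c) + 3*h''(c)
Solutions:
 h(c) = C1 + C2*erf(sqrt(6)*c/6)


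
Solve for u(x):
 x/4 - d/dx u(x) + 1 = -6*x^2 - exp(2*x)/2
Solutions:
 u(x) = C1 + 2*x^3 + x^2/8 + x + exp(2*x)/4


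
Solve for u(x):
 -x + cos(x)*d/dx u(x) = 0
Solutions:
 u(x) = C1 + Integral(x/cos(x), x)


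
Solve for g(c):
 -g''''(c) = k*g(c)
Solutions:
 g(c) = C1*exp(-c*(-k)^(1/4)) + C2*exp(c*(-k)^(1/4)) + C3*exp(-I*c*(-k)^(1/4)) + C4*exp(I*c*(-k)^(1/4))


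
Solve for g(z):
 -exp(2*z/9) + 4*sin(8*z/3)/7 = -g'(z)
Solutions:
 g(z) = C1 + 9*exp(2*z/9)/2 + 3*cos(8*z/3)/14


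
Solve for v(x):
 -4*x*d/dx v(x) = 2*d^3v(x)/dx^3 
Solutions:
 v(x) = C1 + Integral(C2*airyai(-2^(1/3)*x) + C3*airybi(-2^(1/3)*x), x)


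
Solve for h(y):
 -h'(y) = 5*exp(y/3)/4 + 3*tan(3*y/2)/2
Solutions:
 h(y) = C1 - 15*exp(y/3)/4 + log(cos(3*y/2))


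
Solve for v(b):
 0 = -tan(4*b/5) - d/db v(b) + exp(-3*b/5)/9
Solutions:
 v(b) = C1 - 5*log(tan(4*b/5)^2 + 1)/8 - 5*exp(-3*b/5)/27


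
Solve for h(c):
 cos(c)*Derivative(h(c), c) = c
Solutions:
 h(c) = C1 + Integral(c/cos(c), c)


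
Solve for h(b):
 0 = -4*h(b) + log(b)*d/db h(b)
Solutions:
 h(b) = C1*exp(4*li(b))


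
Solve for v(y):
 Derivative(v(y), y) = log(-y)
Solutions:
 v(y) = C1 + y*log(-y) - y


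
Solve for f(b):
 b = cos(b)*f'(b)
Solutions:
 f(b) = C1 + Integral(b/cos(b), b)


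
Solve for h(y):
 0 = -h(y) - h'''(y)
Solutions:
 h(y) = C3*exp(-y) + (C1*sin(sqrt(3)*y/2) + C2*cos(sqrt(3)*y/2))*exp(y/2)


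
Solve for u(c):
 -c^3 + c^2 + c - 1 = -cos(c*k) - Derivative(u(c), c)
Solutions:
 u(c) = C1 + c^4/4 - c^3/3 - c^2/2 + c - sin(c*k)/k


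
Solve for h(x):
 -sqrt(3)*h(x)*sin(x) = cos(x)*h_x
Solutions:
 h(x) = C1*cos(x)^(sqrt(3))


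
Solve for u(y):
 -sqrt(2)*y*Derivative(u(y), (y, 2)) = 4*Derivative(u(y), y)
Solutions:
 u(y) = C1 + C2*y^(1 - 2*sqrt(2))


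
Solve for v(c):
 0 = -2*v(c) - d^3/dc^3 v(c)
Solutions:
 v(c) = C3*exp(-2^(1/3)*c) + (C1*sin(2^(1/3)*sqrt(3)*c/2) + C2*cos(2^(1/3)*sqrt(3)*c/2))*exp(2^(1/3)*c/2)


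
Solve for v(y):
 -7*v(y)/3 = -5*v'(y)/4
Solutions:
 v(y) = C1*exp(28*y/15)


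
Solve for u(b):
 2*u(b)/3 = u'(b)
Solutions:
 u(b) = C1*exp(2*b/3)


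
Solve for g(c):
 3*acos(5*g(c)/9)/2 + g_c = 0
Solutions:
 Integral(1/acos(5*_y/9), (_y, g(c))) = C1 - 3*c/2


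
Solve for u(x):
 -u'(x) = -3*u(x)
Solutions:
 u(x) = C1*exp(3*x)


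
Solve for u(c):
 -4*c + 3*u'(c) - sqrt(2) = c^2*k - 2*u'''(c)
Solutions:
 u(c) = C1 + C2*sin(sqrt(6)*c/2) + C3*cos(sqrt(6)*c/2) + c^3*k/9 + 2*c^2/3 - 4*c*k/9 + sqrt(2)*c/3


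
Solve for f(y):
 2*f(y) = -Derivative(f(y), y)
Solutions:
 f(y) = C1*exp(-2*y)


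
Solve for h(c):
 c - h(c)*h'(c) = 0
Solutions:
 h(c) = -sqrt(C1 + c^2)
 h(c) = sqrt(C1 + c^2)


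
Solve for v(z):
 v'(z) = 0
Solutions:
 v(z) = C1


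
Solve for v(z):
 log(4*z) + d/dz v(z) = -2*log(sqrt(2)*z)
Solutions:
 v(z) = C1 - 3*z*log(z) - z*log(8) + 3*z


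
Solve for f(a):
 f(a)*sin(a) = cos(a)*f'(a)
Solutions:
 f(a) = C1/cos(a)


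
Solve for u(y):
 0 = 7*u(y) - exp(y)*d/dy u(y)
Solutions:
 u(y) = C1*exp(-7*exp(-y))


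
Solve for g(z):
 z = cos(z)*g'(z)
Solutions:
 g(z) = C1 + Integral(z/cos(z), z)


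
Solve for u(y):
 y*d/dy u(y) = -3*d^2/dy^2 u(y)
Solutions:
 u(y) = C1 + C2*erf(sqrt(6)*y/6)


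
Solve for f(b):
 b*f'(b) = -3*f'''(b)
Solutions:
 f(b) = C1 + Integral(C2*airyai(-3^(2/3)*b/3) + C3*airybi(-3^(2/3)*b/3), b)


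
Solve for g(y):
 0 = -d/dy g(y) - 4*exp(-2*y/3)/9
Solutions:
 g(y) = C1 + 2*exp(-2*y/3)/3


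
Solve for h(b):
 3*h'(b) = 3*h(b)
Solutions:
 h(b) = C1*exp(b)


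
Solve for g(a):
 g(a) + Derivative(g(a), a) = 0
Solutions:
 g(a) = C1*exp(-a)


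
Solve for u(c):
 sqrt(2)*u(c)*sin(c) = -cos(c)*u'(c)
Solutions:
 u(c) = C1*cos(c)^(sqrt(2))


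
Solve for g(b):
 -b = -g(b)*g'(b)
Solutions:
 g(b) = -sqrt(C1 + b^2)
 g(b) = sqrt(C1 + b^2)


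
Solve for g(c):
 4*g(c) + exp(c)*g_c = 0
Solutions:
 g(c) = C1*exp(4*exp(-c))


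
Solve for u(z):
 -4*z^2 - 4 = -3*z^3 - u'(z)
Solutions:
 u(z) = C1 - 3*z^4/4 + 4*z^3/3 + 4*z


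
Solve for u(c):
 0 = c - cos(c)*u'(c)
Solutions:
 u(c) = C1 + Integral(c/cos(c), c)


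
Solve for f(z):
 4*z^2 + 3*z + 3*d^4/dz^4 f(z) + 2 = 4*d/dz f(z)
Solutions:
 f(z) = C1 + C4*exp(6^(2/3)*z/3) + z^3/3 + 3*z^2/8 + z/2 + (C2*sin(2^(2/3)*3^(1/6)*z/2) + C3*cos(2^(2/3)*3^(1/6)*z/2))*exp(-6^(2/3)*z/6)


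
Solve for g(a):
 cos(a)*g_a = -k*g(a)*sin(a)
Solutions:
 g(a) = C1*exp(k*log(cos(a)))


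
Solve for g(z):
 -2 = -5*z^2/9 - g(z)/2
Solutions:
 g(z) = 4 - 10*z^2/9


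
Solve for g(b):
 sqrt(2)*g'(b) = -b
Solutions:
 g(b) = C1 - sqrt(2)*b^2/4


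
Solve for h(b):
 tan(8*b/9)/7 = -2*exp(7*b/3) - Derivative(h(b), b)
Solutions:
 h(b) = C1 - 6*exp(7*b/3)/7 + 9*log(cos(8*b/9))/56


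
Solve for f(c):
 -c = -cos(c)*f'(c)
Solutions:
 f(c) = C1 + Integral(c/cos(c), c)


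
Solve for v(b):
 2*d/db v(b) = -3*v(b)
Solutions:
 v(b) = C1*exp(-3*b/2)


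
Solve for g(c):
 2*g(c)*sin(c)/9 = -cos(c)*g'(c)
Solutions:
 g(c) = C1*cos(c)^(2/9)


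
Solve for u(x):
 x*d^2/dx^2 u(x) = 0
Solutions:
 u(x) = C1 + C2*x


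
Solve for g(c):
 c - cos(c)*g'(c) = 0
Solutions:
 g(c) = C1 + Integral(c/cos(c), c)


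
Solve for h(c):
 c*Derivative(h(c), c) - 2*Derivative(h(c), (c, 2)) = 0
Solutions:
 h(c) = C1 + C2*erfi(c/2)


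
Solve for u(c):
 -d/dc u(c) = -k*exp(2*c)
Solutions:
 u(c) = C1 + k*exp(2*c)/2


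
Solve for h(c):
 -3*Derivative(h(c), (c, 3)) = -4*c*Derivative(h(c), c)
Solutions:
 h(c) = C1 + Integral(C2*airyai(6^(2/3)*c/3) + C3*airybi(6^(2/3)*c/3), c)


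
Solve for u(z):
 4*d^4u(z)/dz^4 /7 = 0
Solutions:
 u(z) = C1 + C2*z + C3*z^2 + C4*z^3


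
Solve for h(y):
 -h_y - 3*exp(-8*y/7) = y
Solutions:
 h(y) = C1 - y^2/2 + 21*exp(-8*y/7)/8


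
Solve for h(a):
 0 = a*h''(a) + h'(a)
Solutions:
 h(a) = C1 + C2*log(a)


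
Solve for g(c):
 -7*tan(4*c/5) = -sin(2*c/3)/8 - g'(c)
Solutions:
 g(c) = C1 - 35*log(cos(4*c/5))/4 + 3*cos(2*c/3)/16


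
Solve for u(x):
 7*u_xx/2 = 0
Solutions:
 u(x) = C1 + C2*x


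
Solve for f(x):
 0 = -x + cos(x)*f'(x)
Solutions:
 f(x) = C1 + Integral(x/cos(x), x)


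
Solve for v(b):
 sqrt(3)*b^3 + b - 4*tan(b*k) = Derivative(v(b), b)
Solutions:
 v(b) = C1 + sqrt(3)*b^4/4 + b^2/2 - 4*Piecewise((-log(cos(b*k))/k, Ne(k, 0)), (0, True))


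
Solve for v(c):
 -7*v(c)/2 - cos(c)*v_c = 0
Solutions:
 v(c) = C1*(sin(c) - 1)^(7/4)/(sin(c) + 1)^(7/4)


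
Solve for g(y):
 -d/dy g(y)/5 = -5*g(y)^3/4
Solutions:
 g(y) = -sqrt(2)*sqrt(-1/(C1 + 25*y))
 g(y) = sqrt(2)*sqrt(-1/(C1 + 25*y))


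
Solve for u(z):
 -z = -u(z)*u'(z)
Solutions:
 u(z) = -sqrt(C1 + z^2)
 u(z) = sqrt(C1 + z^2)


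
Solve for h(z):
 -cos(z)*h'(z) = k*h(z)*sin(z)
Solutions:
 h(z) = C1*exp(k*log(cos(z)))


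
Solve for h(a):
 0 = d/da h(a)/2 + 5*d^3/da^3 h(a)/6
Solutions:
 h(a) = C1 + C2*sin(sqrt(15)*a/5) + C3*cos(sqrt(15)*a/5)


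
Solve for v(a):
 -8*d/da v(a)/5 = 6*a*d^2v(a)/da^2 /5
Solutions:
 v(a) = C1 + C2/a^(1/3)


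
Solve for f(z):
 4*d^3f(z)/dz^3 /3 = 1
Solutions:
 f(z) = C1 + C2*z + C3*z^2 + z^3/8


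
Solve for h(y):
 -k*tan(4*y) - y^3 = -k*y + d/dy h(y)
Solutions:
 h(y) = C1 + k*y^2/2 + k*log(cos(4*y))/4 - y^4/4


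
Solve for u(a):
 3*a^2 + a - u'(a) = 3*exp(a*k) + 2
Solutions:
 u(a) = C1 + a^3 + a^2/2 - 2*a - 3*exp(a*k)/k


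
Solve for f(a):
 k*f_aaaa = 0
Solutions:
 f(a) = C1 + C2*a + C3*a^2 + C4*a^3


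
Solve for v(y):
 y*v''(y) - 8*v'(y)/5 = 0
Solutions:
 v(y) = C1 + C2*y^(13/5)


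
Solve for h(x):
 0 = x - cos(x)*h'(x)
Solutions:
 h(x) = C1 + Integral(x/cos(x), x)


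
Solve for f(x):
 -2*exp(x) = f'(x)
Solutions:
 f(x) = C1 - 2*exp(x)


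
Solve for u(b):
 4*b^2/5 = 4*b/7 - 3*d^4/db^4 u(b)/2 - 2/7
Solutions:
 u(b) = C1 + C2*b + C3*b^2 + C4*b^3 - b^6/675 + b^5/315 - b^4/126


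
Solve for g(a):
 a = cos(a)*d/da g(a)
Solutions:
 g(a) = C1 + Integral(a/cos(a), a)


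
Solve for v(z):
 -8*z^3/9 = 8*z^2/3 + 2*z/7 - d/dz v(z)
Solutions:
 v(z) = C1 + 2*z^4/9 + 8*z^3/9 + z^2/7


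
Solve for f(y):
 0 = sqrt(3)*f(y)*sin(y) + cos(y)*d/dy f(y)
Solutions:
 f(y) = C1*cos(y)^(sqrt(3))


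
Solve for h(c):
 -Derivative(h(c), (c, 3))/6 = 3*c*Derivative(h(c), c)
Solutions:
 h(c) = C1 + Integral(C2*airyai(-18^(1/3)*c) + C3*airybi(-18^(1/3)*c), c)


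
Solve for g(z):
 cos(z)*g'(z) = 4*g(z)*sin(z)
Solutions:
 g(z) = C1/cos(z)^4


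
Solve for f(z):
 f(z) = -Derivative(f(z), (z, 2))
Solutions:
 f(z) = C1*sin(z) + C2*cos(z)


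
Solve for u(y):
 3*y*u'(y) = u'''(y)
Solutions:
 u(y) = C1 + Integral(C2*airyai(3^(1/3)*y) + C3*airybi(3^(1/3)*y), y)


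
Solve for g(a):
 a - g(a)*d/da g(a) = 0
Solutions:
 g(a) = -sqrt(C1 + a^2)
 g(a) = sqrt(C1 + a^2)


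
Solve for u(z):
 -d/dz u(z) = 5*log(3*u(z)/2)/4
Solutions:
 -4*Integral(1/(-log(_y) - log(3) + log(2)), (_y, u(z)))/5 = C1 - z


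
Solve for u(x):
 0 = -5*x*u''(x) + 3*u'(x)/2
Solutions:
 u(x) = C1 + C2*x^(13/10)


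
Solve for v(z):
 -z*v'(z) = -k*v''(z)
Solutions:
 v(z) = C1 + C2*erf(sqrt(2)*z*sqrt(-1/k)/2)/sqrt(-1/k)


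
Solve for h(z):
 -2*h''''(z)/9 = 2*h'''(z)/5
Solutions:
 h(z) = C1 + C2*z + C3*z^2 + C4*exp(-9*z/5)


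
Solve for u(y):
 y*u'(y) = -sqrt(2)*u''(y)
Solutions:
 u(y) = C1 + C2*erf(2^(1/4)*y/2)


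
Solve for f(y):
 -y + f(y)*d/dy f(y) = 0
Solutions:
 f(y) = -sqrt(C1 + y^2)
 f(y) = sqrt(C1 + y^2)


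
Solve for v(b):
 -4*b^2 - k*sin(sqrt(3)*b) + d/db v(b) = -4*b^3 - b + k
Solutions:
 v(b) = C1 - b^4 + 4*b^3/3 - b^2/2 + b*k - sqrt(3)*k*cos(sqrt(3)*b)/3


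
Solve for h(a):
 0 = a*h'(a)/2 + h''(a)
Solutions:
 h(a) = C1 + C2*erf(a/2)


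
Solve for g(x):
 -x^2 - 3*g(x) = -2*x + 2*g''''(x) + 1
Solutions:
 g(x) = -x^2/3 + 2*x/3 + (C1*sin(6^(1/4)*x/2) + C2*cos(6^(1/4)*x/2))*exp(-6^(1/4)*x/2) + (C3*sin(6^(1/4)*x/2) + C4*cos(6^(1/4)*x/2))*exp(6^(1/4)*x/2) - 1/3


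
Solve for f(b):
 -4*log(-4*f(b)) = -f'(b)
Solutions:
 -Integral(1/(log(-_y) + 2*log(2)), (_y, f(b)))/4 = C1 - b


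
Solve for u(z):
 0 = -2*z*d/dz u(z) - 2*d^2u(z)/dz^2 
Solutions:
 u(z) = C1 + C2*erf(sqrt(2)*z/2)


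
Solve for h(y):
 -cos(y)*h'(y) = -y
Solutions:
 h(y) = C1 + Integral(y/cos(y), y)


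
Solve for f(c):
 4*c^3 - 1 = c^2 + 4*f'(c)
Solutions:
 f(c) = C1 + c^4/4 - c^3/12 - c/4


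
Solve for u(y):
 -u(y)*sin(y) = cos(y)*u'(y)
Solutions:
 u(y) = C1*cos(y)


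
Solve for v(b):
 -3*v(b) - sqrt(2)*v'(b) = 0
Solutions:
 v(b) = C1*exp(-3*sqrt(2)*b/2)


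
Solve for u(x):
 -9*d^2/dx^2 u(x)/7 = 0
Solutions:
 u(x) = C1 + C2*x


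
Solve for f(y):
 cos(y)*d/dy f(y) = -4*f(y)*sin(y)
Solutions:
 f(y) = C1*cos(y)^4


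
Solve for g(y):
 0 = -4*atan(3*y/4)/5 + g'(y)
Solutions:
 g(y) = C1 + 4*y*atan(3*y/4)/5 - 8*log(9*y^2 + 16)/15


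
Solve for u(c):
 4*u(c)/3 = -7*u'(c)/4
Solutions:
 u(c) = C1*exp(-16*c/21)


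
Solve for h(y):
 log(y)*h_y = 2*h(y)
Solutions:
 h(y) = C1*exp(2*li(y))


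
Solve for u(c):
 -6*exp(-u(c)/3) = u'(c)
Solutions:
 u(c) = 3*log(C1 - 2*c)


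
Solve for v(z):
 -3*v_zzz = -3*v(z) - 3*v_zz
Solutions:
 v(z) = C1*exp(z*(-2^(2/3)*(3*sqrt(93) + 29)^(1/3) - 2*2^(1/3)/(3*sqrt(93) + 29)^(1/3) + 4)/12)*sin(2^(1/3)*sqrt(3)*z*(-2^(1/3)*(3*sqrt(93) + 29)^(1/3) + 2/(3*sqrt(93) + 29)^(1/3))/12) + C2*exp(z*(-2^(2/3)*(3*sqrt(93) + 29)^(1/3) - 2*2^(1/3)/(3*sqrt(93) + 29)^(1/3) + 4)/12)*cos(2^(1/3)*sqrt(3)*z*(-2^(1/3)*(3*sqrt(93) + 29)^(1/3) + 2/(3*sqrt(93) + 29)^(1/3))/12) + C3*exp(z*(2*2^(1/3)/(3*sqrt(93) + 29)^(1/3) + 2 + 2^(2/3)*(3*sqrt(93) + 29)^(1/3))/6)


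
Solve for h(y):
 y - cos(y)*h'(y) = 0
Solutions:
 h(y) = C1 + Integral(y/cos(y), y)


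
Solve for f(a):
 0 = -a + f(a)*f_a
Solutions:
 f(a) = -sqrt(C1 + a^2)
 f(a) = sqrt(C1 + a^2)


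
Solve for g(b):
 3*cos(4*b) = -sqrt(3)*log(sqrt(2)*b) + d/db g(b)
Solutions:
 g(b) = C1 + sqrt(3)*b*(log(b) - 1) + sqrt(3)*b*log(2)/2 + 3*sin(4*b)/4


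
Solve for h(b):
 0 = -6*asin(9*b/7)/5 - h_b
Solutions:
 h(b) = C1 - 6*b*asin(9*b/7)/5 - 2*sqrt(49 - 81*b^2)/15


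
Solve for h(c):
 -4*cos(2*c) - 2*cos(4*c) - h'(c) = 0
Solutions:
 h(c) = C1 - 2*sin(2*c) - sin(4*c)/2


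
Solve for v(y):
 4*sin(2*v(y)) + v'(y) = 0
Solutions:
 v(y) = pi - acos((-C1 - exp(16*y))/(C1 - exp(16*y)))/2
 v(y) = acos((-C1 - exp(16*y))/(C1 - exp(16*y)))/2


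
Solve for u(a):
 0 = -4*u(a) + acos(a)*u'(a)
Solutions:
 u(a) = C1*exp(4*Integral(1/acos(a), a))


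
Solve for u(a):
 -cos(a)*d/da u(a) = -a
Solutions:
 u(a) = C1 + Integral(a/cos(a), a)


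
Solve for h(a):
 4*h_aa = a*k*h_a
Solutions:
 h(a) = Piecewise((-sqrt(2)*sqrt(pi)*C1*erf(sqrt(2)*a*sqrt(-k)/4)/sqrt(-k) - C2, (k > 0) | (k < 0)), (-C1*a - C2, True))


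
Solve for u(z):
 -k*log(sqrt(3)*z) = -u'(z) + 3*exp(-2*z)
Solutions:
 u(z) = C1 + k*z*log(z) + k*z*(-1 + log(3)/2) - 3*exp(-2*z)/2


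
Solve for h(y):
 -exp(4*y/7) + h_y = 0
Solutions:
 h(y) = C1 + 7*exp(4*y/7)/4


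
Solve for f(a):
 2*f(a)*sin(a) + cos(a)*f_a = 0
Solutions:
 f(a) = C1*cos(a)^2


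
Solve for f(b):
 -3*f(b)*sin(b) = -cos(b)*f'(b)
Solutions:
 f(b) = C1/cos(b)^3


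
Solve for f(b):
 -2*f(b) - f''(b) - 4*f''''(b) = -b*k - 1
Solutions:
 f(b) = b*k/2 + (C1*sin(2^(3/4)*b*cos(atan(sqrt(31))/2)/2) + C2*cos(2^(3/4)*b*cos(atan(sqrt(31))/2)/2))*exp(-2^(3/4)*b*sin(atan(sqrt(31))/2)/2) + (C3*sin(2^(3/4)*b*cos(atan(sqrt(31))/2)/2) + C4*cos(2^(3/4)*b*cos(atan(sqrt(31))/2)/2))*exp(2^(3/4)*b*sin(atan(sqrt(31))/2)/2) + 1/2


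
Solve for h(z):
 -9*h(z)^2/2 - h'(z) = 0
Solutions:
 h(z) = 2/(C1 + 9*z)


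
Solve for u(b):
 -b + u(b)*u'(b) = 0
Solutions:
 u(b) = -sqrt(C1 + b^2)
 u(b) = sqrt(C1 + b^2)


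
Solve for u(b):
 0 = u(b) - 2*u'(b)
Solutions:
 u(b) = C1*exp(b/2)


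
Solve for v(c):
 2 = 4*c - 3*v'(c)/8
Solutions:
 v(c) = C1 + 16*c^2/3 - 16*c/3


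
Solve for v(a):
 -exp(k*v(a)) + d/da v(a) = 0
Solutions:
 v(a) = Piecewise((log(-1/(C1*k + a*k))/k, Ne(k, 0)), (nan, True))
 v(a) = Piecewise((C1 + a, Eq(k, 0)), (nan, True))


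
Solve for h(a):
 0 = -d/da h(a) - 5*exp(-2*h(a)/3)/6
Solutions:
 h(a) = 3*log(-sqrt(C1 - 5*a)) - 3*log(3)
 h(a) = 3*log(C1 - 5*a)/2 - 3*log(3)


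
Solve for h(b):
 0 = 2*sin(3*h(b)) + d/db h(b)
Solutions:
 h(b) = -acos((-C1 - exp(12*b))/(C1 - exp(12*b)))/3 + 2*pi/3
 h(b) = acos((-C1 - exp(12*b))/(C1 - exp(12*b)))/3


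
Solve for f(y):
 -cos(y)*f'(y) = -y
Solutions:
 f(y) = C1 + Integral(y/cos(y), y)


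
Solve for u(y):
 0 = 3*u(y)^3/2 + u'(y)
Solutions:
 u(y) = -sqrt(-1/(C1 - 3*y))
 u(y) = sqrt(-1/(C1 - 3*y))


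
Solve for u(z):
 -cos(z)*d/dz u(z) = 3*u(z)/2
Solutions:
 u(z) = C1*(sin(z) - 1)^(3/4)/(sin(z) + 1)^(3/4)


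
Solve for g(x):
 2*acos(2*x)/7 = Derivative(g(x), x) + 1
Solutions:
 g(x) = C1 + 2*x*acos(2*x)/7 - x - sqrt(1 - 4*x^2)/7


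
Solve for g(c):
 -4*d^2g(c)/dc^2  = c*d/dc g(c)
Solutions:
 g(c) = C1 + C2*erf(sqrt(2)*c/4)


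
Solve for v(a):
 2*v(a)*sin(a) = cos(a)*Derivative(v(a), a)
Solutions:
 v(a) = C1/cos(a)^2


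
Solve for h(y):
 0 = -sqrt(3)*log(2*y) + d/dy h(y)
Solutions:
 h(y) = C1 + sqrt(3)*y*log(y) - sqrt(3)*y + sqrt(3)*y*log(2)


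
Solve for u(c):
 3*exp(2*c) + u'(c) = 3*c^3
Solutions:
 u(c) = C1 + 3*c^4/4 - 3*exp(2*c)/2


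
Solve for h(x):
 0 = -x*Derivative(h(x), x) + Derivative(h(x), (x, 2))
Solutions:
 h(x) = C1 + C2*erfi(sqrt(2)*x/2)


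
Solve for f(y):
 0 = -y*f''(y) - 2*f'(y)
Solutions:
 f(y) = C1 + C2/y


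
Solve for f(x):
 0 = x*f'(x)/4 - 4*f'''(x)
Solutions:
 f(x) = C1 + Integral(C2*airyai(2^(2/3)*x/4) + C3*airybi(2^(2/3)*x/4), x)


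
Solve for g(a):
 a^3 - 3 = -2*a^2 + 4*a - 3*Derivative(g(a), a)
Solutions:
 g(a) = C1 - a^4/12 - 2*a^3/9 + 2*a^2/3 + a


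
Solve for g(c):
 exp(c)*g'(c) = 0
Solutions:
 g(c) = C1


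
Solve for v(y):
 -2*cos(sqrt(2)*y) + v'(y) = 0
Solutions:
 v(y) = C1 + sqrt(2)*sin(sqrt(2)*y)


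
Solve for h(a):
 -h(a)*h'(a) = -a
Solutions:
 h(a) = -sqrt(C1 + a^2)
 h(a) = sqrt(C1 + a^2)


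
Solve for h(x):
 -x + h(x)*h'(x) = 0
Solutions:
 h(x) = -sqrt(C1 + x^2)
 h(x) = sqrt(C1 + x^2)


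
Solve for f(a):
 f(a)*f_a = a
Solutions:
 f(a) = -sqrt(C1 + a^2)
 f(a) = sqrt(C1 + a^2)


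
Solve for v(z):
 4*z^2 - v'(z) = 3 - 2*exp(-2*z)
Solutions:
 v(z) = C1 + 4*z^3/3 - 3*z - exp(-2*z)


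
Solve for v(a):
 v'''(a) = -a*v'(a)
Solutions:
 v(a) = C1 + Integral(C2*airyai(-a) + C3*airybi(-a), a)


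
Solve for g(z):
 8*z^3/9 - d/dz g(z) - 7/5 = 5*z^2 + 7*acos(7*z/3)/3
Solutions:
 g(z) = C1 + 2*z^4/9 - 5*z^3/3 - 7*z*acos(7*z/3)/3 - 7*z/5 + sqrt(9 - 49*z^2)/3


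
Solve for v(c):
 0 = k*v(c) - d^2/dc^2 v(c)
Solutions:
 v(c) = C1*exp(-c*sqrt(k)) + C2*exp(c*sqrt(k))


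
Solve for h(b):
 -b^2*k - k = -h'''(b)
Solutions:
 h(b) = C1 + C2*b + C3*b^2 + b^5*k/60 + b^3*k/6


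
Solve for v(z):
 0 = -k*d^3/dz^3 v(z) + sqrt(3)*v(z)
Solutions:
 v(z) = C1*exp(3^(1/6)*z*(1/k)^(1/3)) + C2*exp(z*(-3^(1/6) + 3^(2/3)*I)*(1/k)^(1/3)/2) + C3*exp(-z*(3^(1/6) + 3^(2/3)*I)*(1/k)^(1/3)/2)


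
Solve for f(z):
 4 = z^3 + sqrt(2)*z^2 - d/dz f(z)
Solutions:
 f(z) = C1 + z^4/4 + sqrt(2)*z^3/3 - 4*z


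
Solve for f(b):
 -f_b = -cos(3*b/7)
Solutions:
 f(b) = C1 + 7*sin(3*b/7)/3


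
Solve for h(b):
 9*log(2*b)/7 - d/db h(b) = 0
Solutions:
 h(b) = C1 + 9*b*log(b)/7 - 9*b/7 + 9*b*log(2)/7


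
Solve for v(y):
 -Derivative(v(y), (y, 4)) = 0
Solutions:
 v(y) = C1 + C2*y + C3*y^2 + C4*y^3


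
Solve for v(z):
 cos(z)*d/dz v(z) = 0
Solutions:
 v(z) = C1


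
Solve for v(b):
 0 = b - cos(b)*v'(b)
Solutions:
 v(b) = C1 + Integral(b/cos(b), b)


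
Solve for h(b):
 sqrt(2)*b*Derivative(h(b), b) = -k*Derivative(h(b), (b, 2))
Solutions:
 h(b) = C1 + C2*sqrt(k)*erf(2^(3/4)*b*sqrt(1/k)/2)


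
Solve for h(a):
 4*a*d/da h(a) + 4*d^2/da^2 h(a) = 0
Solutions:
 h(a) = C1 + C2*erf(sqrt(2)*a/2)


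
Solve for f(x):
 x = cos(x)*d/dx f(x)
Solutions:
 f(x) = C1 + Integral(x/cos(x), x)


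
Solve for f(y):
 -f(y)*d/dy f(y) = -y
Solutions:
 f(y) = -sqrt(C1 + y^2)
 f(y) = sqrt(C1 + y^2)


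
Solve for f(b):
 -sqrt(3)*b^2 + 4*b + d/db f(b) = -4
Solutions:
 f(b) = C1 + sqrt(3)*b^3/3 - 2*b^2 - 4*b


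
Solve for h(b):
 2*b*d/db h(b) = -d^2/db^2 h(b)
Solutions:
 h(b) = C1 + C2*erf(b)


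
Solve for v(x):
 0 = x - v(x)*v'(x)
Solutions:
 v(x) = -sqrt(C1 + x^2)
 v(x) = sqrt(C1 + x^2)


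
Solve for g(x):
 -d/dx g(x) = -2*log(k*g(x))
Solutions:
 li(k*g(x))/k = C1 + 2*x


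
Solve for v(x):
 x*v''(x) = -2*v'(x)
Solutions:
 v(x) = C1 + C2/x


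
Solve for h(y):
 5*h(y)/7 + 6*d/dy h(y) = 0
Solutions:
 h(y) = C1*exp(-5*y/42)


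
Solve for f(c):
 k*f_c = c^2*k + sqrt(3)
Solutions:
 f(c) = C1 + c^3/3 + sqrt(3)*c/k


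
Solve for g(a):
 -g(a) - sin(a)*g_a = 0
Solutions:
 g(a) = C1*sqrt(cos(a) + 1)/sqrt(cos(a) - 1)


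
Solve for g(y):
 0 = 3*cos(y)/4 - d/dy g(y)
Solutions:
 g(y) = C1 + 3*sin(y)/4


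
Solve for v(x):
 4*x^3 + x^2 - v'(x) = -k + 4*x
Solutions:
 v(x) = C1 + k*x + x^4 + x^3/3 - 2*x^2


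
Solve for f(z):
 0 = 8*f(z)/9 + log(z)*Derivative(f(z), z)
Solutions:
 f(z) = C1*exp(-8*li(z)/9)


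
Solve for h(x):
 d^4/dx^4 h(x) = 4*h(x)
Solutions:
 h(x) = C1*exp(-sqrt(2)*x) + C2*exp(sqrt(2)*x) + C3*sin(sqrt(2)*x) + C4*cos(sqrt(2)*x)


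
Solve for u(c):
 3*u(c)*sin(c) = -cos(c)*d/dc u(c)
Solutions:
 u(c) = C1*cos(c)^3


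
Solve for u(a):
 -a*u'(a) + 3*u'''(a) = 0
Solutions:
 u(a) = C1 + Integral(C2*airyai(3^(2/3)*a/3) + C3*airybi(3^(2/3)*a/3), a)


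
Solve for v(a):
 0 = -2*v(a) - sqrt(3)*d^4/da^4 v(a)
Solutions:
 v(a) = (C1*sin(2^(3/4)*3^(7/8)*a/6) + C2*cos(2^(3/4)*3^(7/8)*a/6))*exp(-2^(3/4)*3^(7/8)*a/6) + (C3*sin(2^(3/4)*3^(7/8)*a/6) + C4*cos(2^(3/4)*3^(7/8)*a/6))*exp(2^(3/4)*3^(7/8)*a/6)


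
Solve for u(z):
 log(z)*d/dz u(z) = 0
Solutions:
 u(z) = C1


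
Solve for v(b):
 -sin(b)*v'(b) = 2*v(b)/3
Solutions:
 v(b) = C1*(cos(b) + 1)^(1/3)/(cos(b) - 1)^(1/3)


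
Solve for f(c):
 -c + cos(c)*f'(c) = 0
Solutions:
 f(c) = C1 + Integral(c/cos(c), c)


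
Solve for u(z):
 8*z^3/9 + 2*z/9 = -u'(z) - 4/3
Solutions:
 u(z) = C1 - 2*z^4/9 - z^2/9 - 4*z/3


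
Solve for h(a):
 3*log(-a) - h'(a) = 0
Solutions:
 h(a) = C1 + 3*a*log(-a) - 3*a


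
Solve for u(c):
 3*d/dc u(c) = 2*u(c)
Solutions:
 u(c) = C1*exp(2*c/3)


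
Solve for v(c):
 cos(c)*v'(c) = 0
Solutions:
 v(c) = C1


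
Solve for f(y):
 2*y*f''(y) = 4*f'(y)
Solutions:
 f(y) = C1 + C2*y^3


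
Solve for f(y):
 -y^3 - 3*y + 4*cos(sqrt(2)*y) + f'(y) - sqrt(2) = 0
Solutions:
 f(y) = C1 + y^4/4 + 3*y^2/2 + sqrt(2)*y - 2*sqrt(2)*sin(sqrt(2)*y)


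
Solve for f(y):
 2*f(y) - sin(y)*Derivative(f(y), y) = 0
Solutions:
 f(y) = C1*(cos(y) - 1)/(cos(y) + 1)


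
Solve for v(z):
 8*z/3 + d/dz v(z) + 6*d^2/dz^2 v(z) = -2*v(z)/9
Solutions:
 v(z) = -12*z + (C1*sin(sqrt(39)*z/36) + C2*cos(sqrt(39)*z/36))*exp(-z/12) + 54


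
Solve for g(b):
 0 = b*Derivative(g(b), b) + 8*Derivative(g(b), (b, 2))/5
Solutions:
 g(b) = C1 + C2*erf(sqrt(5)*b/4)


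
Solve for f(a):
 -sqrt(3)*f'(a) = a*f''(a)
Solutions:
 f(a) = C1 + C2*a^(1 - sqrt(3))


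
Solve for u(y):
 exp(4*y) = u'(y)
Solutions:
 u(y) = C1 + exp(4*y)/4


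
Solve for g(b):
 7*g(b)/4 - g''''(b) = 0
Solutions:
 g(b) = C1*exp(-sqrt(2)*7^(1/4)*b/2) + C2*exp(sqrt(2)*7^(1/4)*b/2) + C3*sin(sqrt(2)*7^(1/4)*b/2) + C4*cos(sqrt(2)*7^(1/4)*b/2)


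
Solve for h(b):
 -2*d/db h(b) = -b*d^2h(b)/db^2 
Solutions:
 h(b) = C1 + C2*b^3


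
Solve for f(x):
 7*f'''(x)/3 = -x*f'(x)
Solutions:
 f(x) = C1 + Integral(C2*airyai(-3^(1/3)*7^(2/3)*x/7) + C3*airybi(-3^(1/3)*7^(2/3)*x/7), x)


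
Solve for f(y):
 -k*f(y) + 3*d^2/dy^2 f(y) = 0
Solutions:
 f(y) = C1*exp(-sqrt(3)*sqrt(k)*y/3) + C2*exp(sqrt(3)*sqrt(k)*y/3)


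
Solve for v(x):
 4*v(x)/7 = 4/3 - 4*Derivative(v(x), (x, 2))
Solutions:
 v(x) = C1*sin(sqrt(7)*x/7) + C2*cos(sqrt(7)*x/7) + 7/3


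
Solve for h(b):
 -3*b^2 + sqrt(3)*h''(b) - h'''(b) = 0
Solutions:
 h(b) = C1 + C2*b + C3*exp(sqrt(3)*b) + sqrt(3)*b^4/12 + b^3/3 + sqrt(3)*b^2/3


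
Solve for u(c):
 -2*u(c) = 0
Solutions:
 u(c) = 0


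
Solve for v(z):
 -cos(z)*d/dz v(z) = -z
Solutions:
 v(z) = C1 + Integral(z/cos(z), z)


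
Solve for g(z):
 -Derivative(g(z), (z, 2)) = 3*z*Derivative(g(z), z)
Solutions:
 g(z) = C1 + C2*erf(sqrt(6)*z/2)


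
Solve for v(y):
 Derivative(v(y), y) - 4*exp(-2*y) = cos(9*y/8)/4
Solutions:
 v(y) = C1 + 2*sin(9*y/8)/9 - 2*exp(-2*y)


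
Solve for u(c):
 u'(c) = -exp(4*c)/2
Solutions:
 u(c) = C1 - exp(4*c)/8
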